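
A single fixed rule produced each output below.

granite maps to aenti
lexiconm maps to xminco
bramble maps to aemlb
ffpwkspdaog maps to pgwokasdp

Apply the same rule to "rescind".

The pattern: delete the first 2 characters, then take characters alternately from the front and the back (1st, last, 2nd, 2nd-last, ...).
For "rescind", step one produces "scind"; step two turns that into "sdcni".
(Check on "ffpwkspdaog": → "pwkspdaog" → "pgwokasdp" ✓)

sdcni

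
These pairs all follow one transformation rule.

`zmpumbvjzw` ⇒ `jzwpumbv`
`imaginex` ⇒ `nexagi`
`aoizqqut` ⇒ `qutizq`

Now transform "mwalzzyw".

In each case the input is transformed by: delete the first 2 characters, then move the last 3 characters to the front (rotate right by 3).
For "mwalzzyw", step one produces "alzzyw"; step two turns that into "zywalz".
(Check on "zmpumbvjzw": → "pumbvjzw" → "jzwpumbv" ✓)

zywalz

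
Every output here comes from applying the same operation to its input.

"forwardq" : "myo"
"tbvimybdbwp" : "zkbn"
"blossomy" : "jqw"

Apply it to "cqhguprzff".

osx

The transformation: keep one character in every 3, starting at position 2 (positions 2nd, 5th, 8th, ...), then shift every letter 2 places backward in the alphabet (wrapping around).
Working it through for "cqhguprzff": intermediate "quz", final "osx".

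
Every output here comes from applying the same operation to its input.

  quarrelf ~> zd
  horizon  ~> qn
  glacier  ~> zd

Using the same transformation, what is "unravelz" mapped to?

qd

The transformation: keep one character in every 3, starting at position 3 (positions 3rd, 6th, 9th, ...), then shift every letter 1 place backward in the alphabet (wrapping around).
Starting from "unravelz": after the first operation, "re"; after the second, "qd".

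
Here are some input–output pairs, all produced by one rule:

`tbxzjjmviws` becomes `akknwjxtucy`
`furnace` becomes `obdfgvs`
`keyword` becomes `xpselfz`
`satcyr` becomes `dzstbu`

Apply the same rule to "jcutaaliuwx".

ubbmjvxykdv

Rule — shift every letter 1 place forward in the alphabet (wrapping around), then move the first 3 characters to the end (rotate left by 3).
For "jcutaaliuwx" the result is "ubbmjvxykdv".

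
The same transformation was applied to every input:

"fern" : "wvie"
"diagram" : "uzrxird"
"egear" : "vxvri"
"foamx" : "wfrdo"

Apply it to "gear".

xvri

The transformation: shift every letter 9 places backward in the alphabet (wrapping around).
Applying that to "gear" gives "xvri".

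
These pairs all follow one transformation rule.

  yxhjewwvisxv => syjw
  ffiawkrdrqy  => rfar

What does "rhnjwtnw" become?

The pattern: move the last 3 characters to the front (rotate right by 3), then keep one character in every 3, starting at position 1 (positions 1st, 4th, 7th, ...).
Applying both steps to "rhnjwtnw": "tnwrhnjw", then "trj".

trj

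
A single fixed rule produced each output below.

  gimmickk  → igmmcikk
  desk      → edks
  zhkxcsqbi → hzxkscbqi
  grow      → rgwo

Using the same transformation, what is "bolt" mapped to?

obtl

Rule — swap each adjacent pair of characters (1↔2, 3↔4, ...).
Applying that to "bolt" gives "obtl".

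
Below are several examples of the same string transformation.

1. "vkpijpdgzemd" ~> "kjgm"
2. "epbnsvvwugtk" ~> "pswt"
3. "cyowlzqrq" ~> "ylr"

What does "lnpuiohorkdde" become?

Each output is the input with this applied: keep one character in every 3, starting at position 2 (positions 2nd, 5th, 8th, ...).
Doing the same to "lnpuiohorkdde": "niod".

niod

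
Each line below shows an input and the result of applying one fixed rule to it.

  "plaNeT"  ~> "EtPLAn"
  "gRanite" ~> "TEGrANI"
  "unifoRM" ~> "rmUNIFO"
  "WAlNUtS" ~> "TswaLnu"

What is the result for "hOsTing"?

NGHoStI

What's happening: flip the case of every letter, then move the last 2 characters to the front (rotate right by 2).
So "hOsTing" becomes "NGHoStI".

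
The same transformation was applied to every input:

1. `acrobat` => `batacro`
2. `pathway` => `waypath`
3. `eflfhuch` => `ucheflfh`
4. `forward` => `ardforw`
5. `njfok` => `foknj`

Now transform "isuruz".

ruzisu

In each case the input is transformed by: move the last 3 characters to the front (rotate right by 3).
On "isuruz" that produces "ruzisu".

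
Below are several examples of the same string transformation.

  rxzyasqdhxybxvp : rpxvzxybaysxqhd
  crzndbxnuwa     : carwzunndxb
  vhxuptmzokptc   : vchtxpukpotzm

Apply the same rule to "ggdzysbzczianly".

Each output is the input with this applied: take characters alternately from the front and the back (1st, last, 2nd, 2nd-last, ...).
Applying that to "ggdzysbzczianly" gives "gygldnzayiszbcz".

gygldnzayiszbcz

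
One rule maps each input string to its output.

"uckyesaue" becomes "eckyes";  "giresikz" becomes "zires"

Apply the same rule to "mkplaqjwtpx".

xkplaqjw

Looking at the pairs, the operation is to swap the first and last characters, then delete the last 3 characters.
For "mkplaqjwtpx", step one produces "xkplaqjwtpm"; step two turns that into "xkplaqjw".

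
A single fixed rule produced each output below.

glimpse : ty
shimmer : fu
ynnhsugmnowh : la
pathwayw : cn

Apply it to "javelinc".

wn

The rule is to shift every letter 13 places forward in the alphabet (wrapping around) — i.e. ROT13, then keep only the first 2 characters.
Applying that to "javelinc" gives "wn".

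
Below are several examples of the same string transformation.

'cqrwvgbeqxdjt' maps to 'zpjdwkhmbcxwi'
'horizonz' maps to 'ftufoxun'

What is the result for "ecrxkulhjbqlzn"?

tfrwhpnraqdxik

What's happening: shift every letter 6 places forward in the alphabet (wrapping around), then reverse the string.
Starting from "ecrxkulhjbqlzn": after the first operation, "kixdqarnphwrft"; after the second, "tfrwhpnraqdxik".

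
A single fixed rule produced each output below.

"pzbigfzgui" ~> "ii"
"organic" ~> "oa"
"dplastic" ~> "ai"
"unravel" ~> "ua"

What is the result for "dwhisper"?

In each case the input is transformed by: keep one character in every 3, starting at position 1 (positions 1st, 4th, 7th, ...), then keep only the vowels.
Doing the same to "dwhisper": "ie".
(Check on "organic": → "oac" → "oa" ✓)

ie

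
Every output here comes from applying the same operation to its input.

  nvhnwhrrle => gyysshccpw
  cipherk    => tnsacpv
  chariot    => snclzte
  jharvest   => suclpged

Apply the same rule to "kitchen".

tvnepsy

Rule — swap each adjacent pair of characters (1↔2, 3↔4, ...), then shift every letter 11 places forward in the alphabet (wrapping around).
Working it through for "kitchen": intermediate "ikctehn", final "tvnepsy".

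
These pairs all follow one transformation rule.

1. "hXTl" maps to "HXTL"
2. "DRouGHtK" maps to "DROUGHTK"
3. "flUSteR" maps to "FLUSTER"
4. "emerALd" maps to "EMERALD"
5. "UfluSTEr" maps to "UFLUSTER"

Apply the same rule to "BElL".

BELL

The transformation: convert every letter to uppercase.
Applying that to "BElL" gives "BELL".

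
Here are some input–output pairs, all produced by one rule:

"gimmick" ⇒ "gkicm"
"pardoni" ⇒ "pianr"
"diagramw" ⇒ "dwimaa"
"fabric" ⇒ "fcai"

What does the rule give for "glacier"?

The rule is to take characters alternately from the front and the back (1st, last, 2nd, 2nd-last, ...), then delete the last 2 characters.
Working it through for "glacier": intermediate "grleaic", final "grlea".

grlea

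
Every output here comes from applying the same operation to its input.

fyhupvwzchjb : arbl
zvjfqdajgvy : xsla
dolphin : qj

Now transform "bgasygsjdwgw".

The rule is to shift every letter 2 places forward in the alphabet (wrapping around), then keep one character in every 3, starting at position 2 (positions 2nd, 5th, 8th, ...).
On "bgasygsjdwgw": the first step gives "dicuaiulfyiy", and the second then gives "iali".

iali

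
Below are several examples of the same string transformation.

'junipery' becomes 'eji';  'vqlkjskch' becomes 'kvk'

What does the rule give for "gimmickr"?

Looking at the pairs, the operation is to move the last 3 characters to the front (rotate right by 3), then keep one character in every 3, starting at position 1 (positions 1st, 4th, 7th, ...).
On "gimmickr": the first step gives "ckrgimmi", and the second then gives "cgm".

cgm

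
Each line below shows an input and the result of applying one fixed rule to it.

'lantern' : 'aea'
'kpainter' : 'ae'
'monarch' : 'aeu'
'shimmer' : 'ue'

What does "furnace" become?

Each output is the input with this applied: shift every letter 13 places forward in the alphabet (wrapping around) — i.e. ROT13, then keep only the vowels.
For "furnace", step one produces "sheanpr"; step two turns that into "ea".

ea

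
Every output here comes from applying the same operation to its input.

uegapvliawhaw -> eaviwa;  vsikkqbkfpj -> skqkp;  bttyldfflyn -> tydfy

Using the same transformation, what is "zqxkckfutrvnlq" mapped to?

Each output is the input with this applied: keep every other character starting from the second (positions 2nd, 4th, 6th, ...).
"zqxkckfutrvnlq" → "qkkurnq".

qkkurnq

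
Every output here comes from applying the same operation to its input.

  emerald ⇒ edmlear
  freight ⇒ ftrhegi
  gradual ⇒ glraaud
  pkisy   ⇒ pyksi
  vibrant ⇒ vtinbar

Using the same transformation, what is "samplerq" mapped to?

Looking at the pairs, the operation is to take characters alternately from the front and the back (1st, last, 2nd, 2nd-last, ...).
Doing the same to "samplerq": "sqarmepl".

sqarmepl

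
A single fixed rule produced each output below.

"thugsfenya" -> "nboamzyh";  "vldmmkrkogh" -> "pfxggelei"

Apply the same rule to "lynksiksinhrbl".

In each case the input is transformed by: shift every letter 6 places backward in the alphabet (wrapping around), then delete the last 2 characters.
Starting from "lynksiksinhrbl": after the first operation, "fshemcemchblvf"; after the second, "fshemcemchbl".
(Check on "vldmmkrkogh": → "pfxggeleiab" → "pfxggelei" ✓)

fshemcemchbl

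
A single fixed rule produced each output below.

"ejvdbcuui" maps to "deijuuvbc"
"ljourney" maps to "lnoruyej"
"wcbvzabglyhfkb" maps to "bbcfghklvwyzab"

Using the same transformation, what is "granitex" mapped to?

The transformation: sort the characters into alphabetical order, then move the first 2 characters to the end (rotate left by 2).
On "granitex": the first step gives "aeginrtx", and the second then gives "ginrtxae".

ginrtxae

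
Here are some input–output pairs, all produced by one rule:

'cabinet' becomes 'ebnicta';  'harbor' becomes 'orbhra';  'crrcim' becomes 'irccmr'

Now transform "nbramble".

lrbamneb

The pattern: take characters alternately from the front and the back (1st, last, 2nd, 2nd-last, ...), then move the first 3 characters to the end (rotate left by 3).
Applying both steps to "nbramble": "neblrbam", then "lrbamneb".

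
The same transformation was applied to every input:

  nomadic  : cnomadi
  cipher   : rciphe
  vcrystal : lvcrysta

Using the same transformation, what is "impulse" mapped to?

Each output is the input with this applied: move the last character to the front.
Applying that to "impulse" gives "eimpuls".

eimpuls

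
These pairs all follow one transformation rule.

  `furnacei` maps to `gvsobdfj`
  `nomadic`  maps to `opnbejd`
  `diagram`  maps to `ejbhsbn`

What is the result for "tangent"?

Looking at the pairs, the operation is to shift every letter 1 place forward in the alphabet (wrapping around).
"tangent" → "ubohfou".

ubohfou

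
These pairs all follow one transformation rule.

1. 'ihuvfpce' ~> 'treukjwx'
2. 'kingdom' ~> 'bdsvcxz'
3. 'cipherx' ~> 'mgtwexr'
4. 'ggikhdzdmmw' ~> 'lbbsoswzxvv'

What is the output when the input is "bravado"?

The transformation: shift every letter 11 places backward in the alphabet (wrapping around), then reverse the string.
For "bravado", step one produces "qgpkpsd"; step two turns that into "dspkpgq".

dspkpgq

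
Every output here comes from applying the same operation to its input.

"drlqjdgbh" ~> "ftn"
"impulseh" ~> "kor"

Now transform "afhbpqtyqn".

Each output is the input with this applied: shift every letter 2 places forward in the alphabet (wrapping around), then keep only the first 3 characters.
Starting from "afhbpqtyqn": after the first operation, "chjdrsvasp"; after the second, "chj".

chj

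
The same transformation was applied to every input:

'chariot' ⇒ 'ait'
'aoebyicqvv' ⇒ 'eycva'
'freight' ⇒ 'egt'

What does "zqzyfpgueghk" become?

In each case the input is transformed by: move the first character to the end, then keep every other character starting from the second (positions 2nd, 4th, 6th, ...).
So "zqzyfpgueghk" becomes "zfgehz".
(Check on "aoebyicqvv": → "oebyicqvva" → "eycva" ✓)

zfgehz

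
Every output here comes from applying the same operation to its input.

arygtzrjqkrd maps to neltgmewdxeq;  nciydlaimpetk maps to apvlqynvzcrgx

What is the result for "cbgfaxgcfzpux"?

The rule is to shift every letter 13 places forward in the alphabet (wrapping around) — i.e. ROT13.
On "cbgfaxgcfzpux" that produces "potsnktpsmchk".

potsnktpsmchk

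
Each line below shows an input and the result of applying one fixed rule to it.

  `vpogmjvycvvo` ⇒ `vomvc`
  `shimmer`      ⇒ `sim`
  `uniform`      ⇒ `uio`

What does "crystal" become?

cyt

Each output is the input with this applied: delete the last 2 characters, then keep every other character starting from the first (positions 1st, 3rd, 5th, ...).
"crystal" → "cryst" → "cyt".
(Check on "vpogmjvycvvo": → "vpogmjvycv" → "vomvc" ✓)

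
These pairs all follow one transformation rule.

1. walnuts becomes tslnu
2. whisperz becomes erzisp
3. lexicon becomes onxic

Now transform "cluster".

In each case the input is transformed by: delete the first 2 characters, then move the first 3 characters to the end (rotate left by 3).
Applying both steps to "cluster": "uster", then "erust".

erust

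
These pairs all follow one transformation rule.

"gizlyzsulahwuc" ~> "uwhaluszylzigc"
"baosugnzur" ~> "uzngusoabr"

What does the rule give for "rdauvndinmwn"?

The rule is to move the last character to the front, then reverse the string.
Starting from "rdauvndinmwn": after the first operation, "nrdauvndinmw"; after the second, "wmnidnvuadrn".

wmnidnvuadrn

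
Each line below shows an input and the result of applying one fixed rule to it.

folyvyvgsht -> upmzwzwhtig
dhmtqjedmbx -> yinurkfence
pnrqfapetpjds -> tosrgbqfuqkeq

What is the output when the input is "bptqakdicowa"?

bqurblejdpxc

Each output is the input with this applied: swap the first and last characters, then shift every letter 1 place forward in the alphabet (wrapping around).
Starting from "bptqakdicowa": after the first operation, "aptqakdicowb"; after the second, "bqurblejdpxc".
(Check on "dhmtqjedmbx": → "xhmtqjedmbd" → "yinurkfence" ✓)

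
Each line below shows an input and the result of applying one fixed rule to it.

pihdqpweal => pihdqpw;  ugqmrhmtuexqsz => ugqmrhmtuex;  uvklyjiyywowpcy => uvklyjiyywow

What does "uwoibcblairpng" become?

uwoibcblair

Each output is the input with this applied: delete the last 3 characters.
For "uwoibcblairpng" the result is "uwoibcblair".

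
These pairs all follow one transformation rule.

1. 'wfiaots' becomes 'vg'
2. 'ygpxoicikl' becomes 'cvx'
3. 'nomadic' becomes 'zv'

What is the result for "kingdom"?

ab

What's happening: shift every letter 13 places forward in the alphabet (wrapping around) — i.e. ROT13, then keep one character in every 3, starting at position 3 (positions 3rd, 6th, 9th, ...).
Starting from "kingdom": after the first operation, "xvatqbz"; after the second, "ab".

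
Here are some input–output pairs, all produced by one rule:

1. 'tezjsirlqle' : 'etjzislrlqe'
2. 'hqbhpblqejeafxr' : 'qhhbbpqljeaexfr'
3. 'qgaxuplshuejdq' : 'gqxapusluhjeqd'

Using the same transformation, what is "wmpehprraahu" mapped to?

In each case the input is transformed by: swap each adjacent pair of characters (1↔2, 3↔4, ...).
Doing the same to "wmpehprraahu": "mwepphrraauh".

mwepphrraauh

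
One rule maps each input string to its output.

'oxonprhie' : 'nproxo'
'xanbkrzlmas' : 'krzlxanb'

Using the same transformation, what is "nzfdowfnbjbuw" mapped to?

wfnbjnzfdo

In each case the input is transformed by: delete the last 3 characters, then swap the front and back halves of the string.
Applying both steps to "nzfdowfnbjbuw": "nzfdowfnbj", then "wfnbjnzfdo".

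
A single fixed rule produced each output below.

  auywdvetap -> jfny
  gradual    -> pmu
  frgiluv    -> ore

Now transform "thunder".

cwa

What's happening: shift every letter 9 places forward in the alphabet (wrapping around), then keep one character in every 3, starting at position 1 (positions 1st, 4th, 7th, ...).
Applying both steps to "thunder": "cqdwmna", then "cwa".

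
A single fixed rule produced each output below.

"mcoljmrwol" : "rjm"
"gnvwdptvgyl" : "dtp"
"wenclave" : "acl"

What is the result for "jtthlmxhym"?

xlm

The rule is to take characters alternately from the front and the back (1st, last, 2nd, 2nd-last, ...), then keep only the last 3 characters.
For "jtthlmxhym", step one produces "jmtythhxlm"; step two turns that into "xlm".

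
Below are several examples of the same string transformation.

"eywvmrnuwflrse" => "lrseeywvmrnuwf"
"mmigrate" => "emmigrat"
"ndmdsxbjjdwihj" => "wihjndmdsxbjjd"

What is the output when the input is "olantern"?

nolanter

The transformation: move the first 3 characters to the end (rotate left by 3), then swap the front and back halves of the string.
For "olantern", step one produces "nternola"; step two turns that into "nolanter".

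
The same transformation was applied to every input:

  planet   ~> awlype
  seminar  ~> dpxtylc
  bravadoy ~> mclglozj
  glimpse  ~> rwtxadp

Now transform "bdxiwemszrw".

Each output is the input with this applied: shift every letter 11 places forward in the alphabet (wrapping around).
Applying that to "bdxiwemszrw" gives "moithpxdkch".

moithpxdkch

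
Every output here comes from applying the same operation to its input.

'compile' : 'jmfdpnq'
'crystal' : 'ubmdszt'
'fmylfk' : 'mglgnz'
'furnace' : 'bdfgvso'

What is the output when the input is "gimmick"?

jdlhjnn

The transformation: move the last 3 characters to the front (rotate right by 3), then shift every letter 1 place forward in the alphabet (wrapping around).
Working it through for "gimmick": intermediate "ickgimm", final "jdlhjnn".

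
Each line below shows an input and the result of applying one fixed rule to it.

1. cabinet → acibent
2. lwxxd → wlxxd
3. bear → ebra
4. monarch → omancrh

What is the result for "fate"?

In each case the input is transformed by: swap each adjacent pair of characters (1↔2, 3↔4, ...).
For "fate" the result is "afet".

afet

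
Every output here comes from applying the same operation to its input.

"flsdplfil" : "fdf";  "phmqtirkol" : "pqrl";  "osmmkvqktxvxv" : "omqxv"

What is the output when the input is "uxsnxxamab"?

What's happening: keep one character in every 3, starting at position 1 (positions 1st, 4th, 7th, ...).
For "uxsnxxamab" the result is "unab".

unab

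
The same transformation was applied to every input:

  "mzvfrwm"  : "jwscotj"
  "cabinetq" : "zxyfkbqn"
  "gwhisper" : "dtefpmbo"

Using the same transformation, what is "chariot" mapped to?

zexoflq

The transformation: shift every letter 3 places backward in the alphabet (wrapping around).
Applying that to "chariot" gives "zexoflq".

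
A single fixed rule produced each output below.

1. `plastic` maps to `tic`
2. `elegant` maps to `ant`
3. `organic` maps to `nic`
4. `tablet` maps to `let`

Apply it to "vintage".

Looking at the pairs, the operation is to keep only the last 3 characters.
Applying that to "vintage" gives "age".

age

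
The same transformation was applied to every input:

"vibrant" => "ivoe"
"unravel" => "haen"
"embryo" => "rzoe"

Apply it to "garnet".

tnea

Each output is the input with this applied: shift every letter 13 places forward in the alphabet (wrapping around) — i.e. ROT13, then keep only the first 4 characters.
On "garnet" that produces "tnea".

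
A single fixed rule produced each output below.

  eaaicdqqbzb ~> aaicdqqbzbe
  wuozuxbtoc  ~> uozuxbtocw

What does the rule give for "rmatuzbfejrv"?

In each case the input is transformed by: move the first character to the end.
"rmatuzbfejrv" → "matuzbfejrvr".

matuzbfejrvr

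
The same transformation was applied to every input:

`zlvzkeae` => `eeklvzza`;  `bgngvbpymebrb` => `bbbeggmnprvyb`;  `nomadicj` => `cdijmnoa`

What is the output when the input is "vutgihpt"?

hipttuvg

The pattern: sort the characters into alphabetical order, then move the first character to the end.
On "vutgihpt" that produces "hipttuvg".
(Check on "bgngvbpymebrb": → "bbbbeggmnprvy" → "bbbeggmnprvyb" ✓)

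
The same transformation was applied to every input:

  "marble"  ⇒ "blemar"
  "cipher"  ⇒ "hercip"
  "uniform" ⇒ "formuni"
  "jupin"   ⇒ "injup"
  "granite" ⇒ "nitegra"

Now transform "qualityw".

litywqua

In each case the input is transformed by: move the first 3 characters to the end (rotate left by 3).
"qualityw" → "litywqua".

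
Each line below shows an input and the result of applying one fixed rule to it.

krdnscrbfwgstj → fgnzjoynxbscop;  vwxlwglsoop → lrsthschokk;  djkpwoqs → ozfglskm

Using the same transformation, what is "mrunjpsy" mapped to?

Each output is the input with this applied: shift every letter 4 places backward in the alphabet (wrapping around), then move the last character to the front.
For "mrunjpsy" the result is "uinqjflo".

uinqjflo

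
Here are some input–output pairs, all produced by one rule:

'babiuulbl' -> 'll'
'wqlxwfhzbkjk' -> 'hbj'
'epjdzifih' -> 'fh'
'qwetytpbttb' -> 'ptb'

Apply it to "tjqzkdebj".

Looking at the pairs, the operation is to keep every other character starting from the first (positions 1st, 3rd, 5th, ...), then delete the first 3 characters.
Starting from "tjqzkdebj": after the first operation, "tqkej"; after the second, "ej".

ej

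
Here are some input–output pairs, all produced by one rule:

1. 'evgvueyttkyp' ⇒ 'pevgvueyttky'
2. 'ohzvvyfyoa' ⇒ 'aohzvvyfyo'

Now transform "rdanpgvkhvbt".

trdanpgvkhvb

The rule is to move the last character to the front.
"rdanpgvkhvbt" → "trdanpgvkhvb".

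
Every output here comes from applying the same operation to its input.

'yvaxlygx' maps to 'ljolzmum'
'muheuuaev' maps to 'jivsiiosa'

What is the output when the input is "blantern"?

bzobhsfp

Looking at the pairs, the operation is to shift every letter 12 places backward in the alphabet (wrapping around), then swap the first and last characters.
Working it through for "blantern": intermediate "pzobhsfb", final "bzobhsfp".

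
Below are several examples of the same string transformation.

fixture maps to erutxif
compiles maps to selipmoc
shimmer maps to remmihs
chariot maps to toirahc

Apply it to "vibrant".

What's happening: reverse the string.
Applying that to "vibrant" gives "tnarbiv".

tnarbiv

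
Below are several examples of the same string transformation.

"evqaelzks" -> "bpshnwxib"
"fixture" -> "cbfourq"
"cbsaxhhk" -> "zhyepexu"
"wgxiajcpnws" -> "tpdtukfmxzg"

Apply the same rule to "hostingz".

ewldpkqf

What's happening: shift every letter 3 places backward in the alphabet (wrapping around), then take characters alternately from the front and the back (1st, last, 2nd, 2nd-last, ...).
On "hostingz": the first step gives "elpqfkdw", and the second then gives "ewldpkqf".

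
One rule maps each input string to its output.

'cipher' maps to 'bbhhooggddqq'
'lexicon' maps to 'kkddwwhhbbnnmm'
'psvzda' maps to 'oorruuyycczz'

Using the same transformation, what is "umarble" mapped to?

ttllzzqqaakkdd

The pattern: double every character, then shift every letter 1 place backward in the alphabet (wrapping around).
Applying that to "umarble" gives "ttllzzqqaakkdd".
(Check on "lexicon": → "lleexxiiccoonn" → "kkddwwhhbbnnmm" ✓)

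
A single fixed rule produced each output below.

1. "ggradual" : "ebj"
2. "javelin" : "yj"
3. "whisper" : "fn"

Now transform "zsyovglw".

qtu

The transformation: shift every letter 2 places backward in the alphabet (wrapping around), then keep one character in every 3, starting at position 2 (positions 2nd, 5th, 8th, ...).
Starting from "zsyovglw": after the first operation, "xqwmteju"; after the second, "qtu".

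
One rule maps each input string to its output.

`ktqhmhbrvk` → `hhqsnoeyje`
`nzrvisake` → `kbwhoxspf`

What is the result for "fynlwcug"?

Rule — take characters alternately from the front and the back (1st, last, 2nd, 2nd-last, ...), then shift every letter 3 places backward in the alphabet (wrapping around).
On "fynlwcug": the first step gives "fgyunclw", and the second then gives "cdvrkzit".

cdvrkzit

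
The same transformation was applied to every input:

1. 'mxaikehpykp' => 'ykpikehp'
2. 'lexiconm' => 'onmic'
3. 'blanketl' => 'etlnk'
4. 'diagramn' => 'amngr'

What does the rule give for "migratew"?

tewra

In each case the input is transformed by: delete the first 3 characters, then move the last 3 characters to the front (rotate right by 3).
Doing the same to "migratew": "tewra".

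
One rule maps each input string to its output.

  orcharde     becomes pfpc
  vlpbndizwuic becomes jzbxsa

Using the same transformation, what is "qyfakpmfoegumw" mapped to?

The pattern: keep every other character starting from the second (positions 2nd, 4th, 6th, ...), then shift every letter 2 places backward in the alphabet (wrapping around).
"qyfakpmfoegumw" → "yapfeuw" → "wyndcsu".

wyndcsu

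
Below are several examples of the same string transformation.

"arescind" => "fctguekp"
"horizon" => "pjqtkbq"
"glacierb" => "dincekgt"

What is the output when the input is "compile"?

geqorkn

The rule is to move the last character to the front, then shift every letter 2 places forward in the alphabet (wrapping around).
Working it through for "compile": intermediate "ecompil", final "geqorkn".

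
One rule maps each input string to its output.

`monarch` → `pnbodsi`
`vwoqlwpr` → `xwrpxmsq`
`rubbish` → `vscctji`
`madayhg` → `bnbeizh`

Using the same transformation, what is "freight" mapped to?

The rule is to swap each adjacent pair of characters (1↔2, 3↔4, ...), then shift every letter 1 place forward in the alphabet (wrapping around).
Starting from "freight": after the first operation, "rfiehgt"; after the second, "sgjfihu".
(Check on "vwoqlwpr": → "wvqowlrp" → "xwrpxmsq" ✓)

sgjfihu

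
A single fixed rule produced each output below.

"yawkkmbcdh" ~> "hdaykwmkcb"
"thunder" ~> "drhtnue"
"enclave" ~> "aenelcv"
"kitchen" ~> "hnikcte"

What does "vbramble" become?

The pattern: swap each adjacent pair of characters (1↔2, 3↔4, ...), then move the last 2 characters to the front (rotate right by 2).
Working it through for "vbramble": intermediate "bvarbmel", final "elbvarbm".
(Check on "kitchen": → "ikctehn" → "hnikcte" ✓)

elbvarbm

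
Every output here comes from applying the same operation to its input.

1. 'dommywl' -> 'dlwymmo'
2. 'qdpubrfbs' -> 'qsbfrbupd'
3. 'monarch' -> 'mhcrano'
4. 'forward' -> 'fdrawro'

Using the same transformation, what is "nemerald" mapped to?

ndlareme

Rule — reverse the string, then move the last character to the front.
On "nemerald": the first step gives "dlaremen", and the second then gives "ndlareme".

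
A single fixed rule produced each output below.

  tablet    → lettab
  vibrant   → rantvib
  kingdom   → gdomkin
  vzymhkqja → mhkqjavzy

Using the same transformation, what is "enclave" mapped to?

What's happening: move the first 3 characters to the end (rotate left by 3).
"enclave" → "laveenc".

laveenc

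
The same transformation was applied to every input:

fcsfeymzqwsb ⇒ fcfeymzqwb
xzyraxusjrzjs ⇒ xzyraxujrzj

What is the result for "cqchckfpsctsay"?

cqchckfpctay

The transformation: remove every "s".
For "cqchckfpsctsay" the result is "cqchckfpctay".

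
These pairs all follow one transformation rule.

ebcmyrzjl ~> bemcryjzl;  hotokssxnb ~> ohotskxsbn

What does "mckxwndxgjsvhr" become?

In each case the input is transformed by: swap each adjacent pair of characters (1↔2, 3↔4, ...).
Doing the same to "mckxwndxgjsvhr": "cmxknwxdjgvsrh".

cmxknwxdjgvsrh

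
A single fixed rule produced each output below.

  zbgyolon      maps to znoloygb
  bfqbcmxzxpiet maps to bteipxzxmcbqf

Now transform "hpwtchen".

hnehctwp

Each output is the input with this applied: move the first character to the end, then reverse the string.
Applying both steps to "hpwtchen": "pwtchenh", then "hnehctwp".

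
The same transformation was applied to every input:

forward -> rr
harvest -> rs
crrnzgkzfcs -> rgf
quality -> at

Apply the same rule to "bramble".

al

Looking at the pairs, the operation is to keep one character in every 3, starting at position 3 (positions 3rd, 6th, 9th, ...).
"bramble" → "al".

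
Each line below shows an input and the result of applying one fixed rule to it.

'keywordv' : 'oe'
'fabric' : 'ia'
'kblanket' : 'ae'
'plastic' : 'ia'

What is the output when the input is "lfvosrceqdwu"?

oeu

Each output is the input with this applied: move the first 3 characters to the end (rotate left by 3), then keep only the vowels.
On "lfvosrceqdwu" that produces "oeu".
(Check on "fabric": → "ricfab" → "ia" ✓)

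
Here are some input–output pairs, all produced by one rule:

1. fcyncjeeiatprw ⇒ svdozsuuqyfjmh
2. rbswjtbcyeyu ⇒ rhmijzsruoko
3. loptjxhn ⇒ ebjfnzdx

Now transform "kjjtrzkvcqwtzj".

The pattern: shift every letter 10 places backward in the alphabet (wrapping around), then swap each adjacent pair of characters (1↔2, 3↔4, ...).
Working it through for "kjjtrzkvcqwtzj": intermediate "azzjhpalsgmjpz", final "zajzphlagsjmzp".

zajzphlagsjmzp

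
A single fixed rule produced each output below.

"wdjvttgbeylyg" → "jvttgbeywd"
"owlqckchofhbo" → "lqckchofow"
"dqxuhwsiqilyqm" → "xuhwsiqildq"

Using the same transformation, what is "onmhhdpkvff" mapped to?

Looking at the pairs, the operation is to delete the last 3 characters, then move the first 2 characters to the end (rotate left by 2).
Applying both steps to "onmhhdpkvff": "onmhhdpk", then "mhhdpkon".

mhhdpkon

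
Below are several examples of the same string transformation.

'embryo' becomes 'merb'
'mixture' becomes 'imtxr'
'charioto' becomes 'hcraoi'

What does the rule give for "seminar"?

Looking at the pairs, the operation is to swap each adjacent pair of characters (1↔2, 3↔4, ...), then delete the last 2 characters.
For "seminar", step one produces "esimanr"; step two turns that into "esima".
(Check on "charioto": → "hcraoiot" → "hcraoi" ✓)

esima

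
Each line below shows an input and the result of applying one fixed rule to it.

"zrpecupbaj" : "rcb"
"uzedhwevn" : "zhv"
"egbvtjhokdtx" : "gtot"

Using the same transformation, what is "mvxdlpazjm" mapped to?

vlz

What's happening: keep one character in every 3, starting at position 2 (positions 2nd, 5th, 8th, ...).
Doing the same to "mvxdlpazjm": "vlz".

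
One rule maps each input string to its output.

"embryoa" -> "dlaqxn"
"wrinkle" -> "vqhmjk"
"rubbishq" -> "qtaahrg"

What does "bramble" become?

Looking at the pairs, the operation is to delete the last character, then shift every letter 1 place backward in the alphabet (wrapping around).
Doing the same to "bramble": "aqzlak".
(Check on "embryoa": → "embryo" → "dlaqxn" ✓)

aqzlak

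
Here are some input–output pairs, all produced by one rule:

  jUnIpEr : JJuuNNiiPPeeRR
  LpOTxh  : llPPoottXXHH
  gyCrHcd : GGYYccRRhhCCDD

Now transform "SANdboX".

ssaannDDBBOOxx

Each output is the input with this applied: double every character, then flip the case of every letter.
For "SANdboX" the result is "ssaannDDBBOOxx".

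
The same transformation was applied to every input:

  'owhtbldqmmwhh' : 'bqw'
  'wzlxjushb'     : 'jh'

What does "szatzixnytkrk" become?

Looking at the pairs, the operation is to delete the first 2 characters, then keep one character in every 3, starting at position 3 (positions 3rd, 6th, 9th, ...).
Working it through for "szatzixnytkrk": intermediate "atzixnytkrk", final "znk".

znk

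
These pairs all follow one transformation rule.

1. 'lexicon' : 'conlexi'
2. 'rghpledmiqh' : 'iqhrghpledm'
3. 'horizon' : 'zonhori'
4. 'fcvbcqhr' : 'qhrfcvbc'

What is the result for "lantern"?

ernlant

Rule — move the last 3 characters to the front (rotate right by 3).
On "lantern" that produces "ernlant".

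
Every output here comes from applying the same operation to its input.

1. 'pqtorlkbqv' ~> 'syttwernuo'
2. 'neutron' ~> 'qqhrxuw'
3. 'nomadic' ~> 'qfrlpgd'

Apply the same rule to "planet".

swohdq

The pattern: shift every letter 3 places forward in the alphabet (wrapping around), then take characters alternately from the front and the back (1st, last, 2nd, 2nd-last, ...).
For "planet", step one produces "sodqhw"; step two turns that into "swohdq".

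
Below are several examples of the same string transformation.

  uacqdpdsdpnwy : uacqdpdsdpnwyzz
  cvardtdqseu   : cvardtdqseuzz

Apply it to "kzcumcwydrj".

Each output is the input with this applied: append "zz".
Applying that to "kzcumcwydrj" gives "kzcumcwydrjzz".

kzcumcwydrjzz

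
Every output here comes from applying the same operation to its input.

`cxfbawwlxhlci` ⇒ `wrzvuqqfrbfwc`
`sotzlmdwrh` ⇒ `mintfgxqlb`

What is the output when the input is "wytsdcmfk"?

qsnmxwgze

The pattern: shift every letter 6 places backward in the alphabet (wrapping around).
"wytsdcmfk" → "qsnmxwgze".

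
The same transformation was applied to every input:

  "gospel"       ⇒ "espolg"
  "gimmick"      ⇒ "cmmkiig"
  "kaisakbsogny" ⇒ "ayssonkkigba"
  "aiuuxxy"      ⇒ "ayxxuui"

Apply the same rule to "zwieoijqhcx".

In each case the input is transformed by: sort the characters into reverse alphabetical order, then move the last character to the front.
Starting from "zwieoijqhcx": after the first operation, "zxwqojiihec"; after the second, "czxwqojiihe".

czxwqojiihe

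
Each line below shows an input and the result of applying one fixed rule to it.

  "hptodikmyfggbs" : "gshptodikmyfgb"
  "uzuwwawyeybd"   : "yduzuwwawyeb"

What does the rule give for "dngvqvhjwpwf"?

pfdngvqvhjww

Each output is the input with this applied: move the last 2 characters to the front (rotate right by 2), then swap the first and last characters.
For "dngvqvhjwpwf", step one produces "wfdngvqvhjwp"; step two turns that into "pfdngvqvhjww".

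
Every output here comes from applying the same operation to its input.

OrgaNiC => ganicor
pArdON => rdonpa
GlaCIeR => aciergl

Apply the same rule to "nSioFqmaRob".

Rule — move the first 2 characters to the end (rotate left by 2), then convert every letter to lowercase.
For "nSioFqmaRob", step one produces "ioFqmaRobnS"; step two turns that into "iofqmarobns".

iofqmarobns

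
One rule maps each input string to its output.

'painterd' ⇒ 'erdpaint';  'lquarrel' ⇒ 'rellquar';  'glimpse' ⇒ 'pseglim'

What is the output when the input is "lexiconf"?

The transformation: move the last 3 characters to the front (rotate right by 3).
Doing the same to "lexiconf": "onflexic".

onflexic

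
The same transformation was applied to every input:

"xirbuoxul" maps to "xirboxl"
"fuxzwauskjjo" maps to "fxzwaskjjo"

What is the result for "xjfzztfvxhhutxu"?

In each case the input is transformed by: remove every "u".
Doing the same to "xjfzztfvxhhutxu": "xjfzztfvxhhtx".

xjfzztfvxhhtx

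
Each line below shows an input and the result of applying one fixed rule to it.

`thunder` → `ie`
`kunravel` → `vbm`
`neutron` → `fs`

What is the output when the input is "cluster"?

mu

In each case the input is transformed by: shift every letter 1 place forward in the alphabet (wrapping around), then keep one character in every 3, starting at position 2 (positions 2nd, 5th, 8th, ...).
"cluster" → "dmvtufs" → "mu".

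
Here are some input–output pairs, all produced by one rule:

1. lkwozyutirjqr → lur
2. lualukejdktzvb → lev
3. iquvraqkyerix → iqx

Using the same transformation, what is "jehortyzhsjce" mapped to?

jye

Rule — keep every other character starting from the first (positions 1st, 3rd, 5th, ...), then keep one character in every 3, starting at position 1 (positions 1st, 4th, 7th, ...).
Starting from "jehortyzhsjce": after the first operation, "jhryhje"; after the second, "jye".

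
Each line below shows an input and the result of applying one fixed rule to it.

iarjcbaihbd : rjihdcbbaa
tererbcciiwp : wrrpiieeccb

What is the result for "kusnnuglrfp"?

Looking at the pairs, the operation is to delete the first character, then sort the characters into reverse alphabetical order.
On "kusnnuglrfp": the first step gives "usnnuglrfp", and the second then gives "uusrpnnlgf".

uusrpnnlgf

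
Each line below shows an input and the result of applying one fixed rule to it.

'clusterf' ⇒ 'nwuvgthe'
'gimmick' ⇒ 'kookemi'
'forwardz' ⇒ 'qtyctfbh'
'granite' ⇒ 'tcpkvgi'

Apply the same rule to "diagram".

The rule is to move the first character to the end, then shift every letter 2 places forward in the alphabet (wrapping around).
Applying both steps to "diagram": "iagramd", then "kcitcof".

kcitcof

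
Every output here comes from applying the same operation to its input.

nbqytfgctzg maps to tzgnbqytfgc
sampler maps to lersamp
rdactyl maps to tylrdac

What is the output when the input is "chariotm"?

otmchari

The rule is to move the last 3 characters to the front (rotate right by 3).
Applying that to "chariotm" gives "otmchari".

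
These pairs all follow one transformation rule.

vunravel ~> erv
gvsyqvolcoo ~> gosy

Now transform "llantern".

The pattern: sort the characters into alphabetical order, then keep one character in every 3, starting at position 2 (positions 2nd, 5th, 8th, ...).
On "llantern" that produces "ent".

ent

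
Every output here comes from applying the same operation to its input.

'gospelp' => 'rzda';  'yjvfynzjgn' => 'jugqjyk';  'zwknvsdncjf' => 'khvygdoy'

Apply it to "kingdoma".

vtyro

The pattern: delete the last 3 characters, then shift every letter 11 places forward in the alphabet (wrapping around).
Doing the same to "kingdoma": "vtyro".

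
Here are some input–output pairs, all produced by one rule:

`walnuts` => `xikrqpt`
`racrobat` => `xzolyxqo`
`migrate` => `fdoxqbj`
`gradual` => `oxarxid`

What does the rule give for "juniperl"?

rkfmboig

The pattern: shift every letter 3 places backward in the alphabet (wrapping around), then move the first character to the end.
Working it through for "juniperl": intermediate "grkfmboi", final "rkfmboig".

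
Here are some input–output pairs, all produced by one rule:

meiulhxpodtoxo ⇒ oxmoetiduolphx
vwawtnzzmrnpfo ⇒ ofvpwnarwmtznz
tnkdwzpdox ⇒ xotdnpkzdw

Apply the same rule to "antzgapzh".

hzapnatgz

Looking at the pairs, the operation is to move the last character to the front, then take characters alternately from the front and the back (1st, last, 2nd, 2nd-last, ...).
On "antzgapzh" that produces "hzapnatgz".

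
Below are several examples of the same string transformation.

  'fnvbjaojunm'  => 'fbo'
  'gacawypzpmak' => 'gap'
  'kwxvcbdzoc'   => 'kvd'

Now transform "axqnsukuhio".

ank

Looking at the pairs, the operation is to delete the last 3 characters, then keep one character in every 3, starting at position 1 (positions 1st, 4th, 7th, ...).
For "axqnsukuhio", step one produces "axqnsuku"; step two turns that into "ank".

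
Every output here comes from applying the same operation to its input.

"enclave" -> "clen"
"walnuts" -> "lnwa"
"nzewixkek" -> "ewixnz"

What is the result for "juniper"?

niju

The rule is to delete the last 3 characters, then move the first 2 characters to the end (rotate left by 2).
"juniper" → "juni" → "niju".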